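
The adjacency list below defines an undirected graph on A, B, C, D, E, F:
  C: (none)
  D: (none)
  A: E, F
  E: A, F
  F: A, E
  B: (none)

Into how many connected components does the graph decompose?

4

From A: component {A, E, F}.
From B: component {B}.
From C: component {C}.
From D: component {D}.
That's 4 components.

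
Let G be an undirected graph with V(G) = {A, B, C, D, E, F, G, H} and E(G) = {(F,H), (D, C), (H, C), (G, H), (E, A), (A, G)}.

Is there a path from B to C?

B has no edges, so nothing is reachable from it.

No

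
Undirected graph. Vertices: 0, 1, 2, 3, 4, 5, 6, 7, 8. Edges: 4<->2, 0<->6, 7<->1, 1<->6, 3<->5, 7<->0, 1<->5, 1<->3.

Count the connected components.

3

From 0: component {0, 1, 3, 5, 6, 7}.
From 2: component {2, 4}.
From 8: component {8}.
That's 3 components.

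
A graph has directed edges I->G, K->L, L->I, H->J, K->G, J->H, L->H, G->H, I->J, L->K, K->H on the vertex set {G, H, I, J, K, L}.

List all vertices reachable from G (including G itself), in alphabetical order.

Start at G.
Its neighbours: H.
Then their neighbours: J.
Nothing further is reachable.

G, H, J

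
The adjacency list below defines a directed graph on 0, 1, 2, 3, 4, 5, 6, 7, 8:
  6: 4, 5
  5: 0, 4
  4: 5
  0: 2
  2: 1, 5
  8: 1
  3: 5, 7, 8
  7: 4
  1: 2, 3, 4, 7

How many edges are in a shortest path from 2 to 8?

3

Distance 0: 2.
Distance 1: 1, 5.
Distance 2: 0, 3, 4, 7.
Distance 3: 8 — contains 8.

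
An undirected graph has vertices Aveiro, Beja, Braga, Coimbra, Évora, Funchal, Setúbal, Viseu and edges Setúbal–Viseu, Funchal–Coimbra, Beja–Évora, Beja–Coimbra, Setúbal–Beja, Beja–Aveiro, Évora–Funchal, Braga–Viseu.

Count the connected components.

From Aveiro: component {Aveiro, Beja, Braga, Coimbra, Évora, Funchal, Setúbal, Viseu}.
That's 1 component.

1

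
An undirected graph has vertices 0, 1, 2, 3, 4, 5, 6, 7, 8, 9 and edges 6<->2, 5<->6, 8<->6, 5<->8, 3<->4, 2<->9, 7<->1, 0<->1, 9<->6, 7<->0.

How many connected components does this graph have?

From 0: component {0, 1, 7}.
From 2: component {2, 5, 6, 8, 9}.
From 3: component {3, 4}.
That's 3 components.

3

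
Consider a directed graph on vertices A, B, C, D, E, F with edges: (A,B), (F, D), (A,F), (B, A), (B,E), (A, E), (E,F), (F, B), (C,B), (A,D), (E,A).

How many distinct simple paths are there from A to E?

3

A→B→E
A→E
A→F→B→E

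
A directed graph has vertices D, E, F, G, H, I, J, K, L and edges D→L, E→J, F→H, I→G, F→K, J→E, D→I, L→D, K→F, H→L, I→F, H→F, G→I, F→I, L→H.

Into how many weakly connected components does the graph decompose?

2

From D: component {D, F, G, H, I, K, L}.
From E: component {E, J}.
That's 2 components.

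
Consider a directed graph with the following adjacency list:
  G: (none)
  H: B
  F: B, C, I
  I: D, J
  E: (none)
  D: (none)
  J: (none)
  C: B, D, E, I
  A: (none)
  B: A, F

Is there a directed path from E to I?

No

E has no outgoing edges, so nothing is reachable from it.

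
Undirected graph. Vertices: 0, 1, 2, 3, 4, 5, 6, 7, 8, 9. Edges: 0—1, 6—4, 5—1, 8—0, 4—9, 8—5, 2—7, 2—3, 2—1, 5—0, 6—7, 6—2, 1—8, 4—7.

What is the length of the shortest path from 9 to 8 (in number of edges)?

5

Distance 0: 9.
Distance 1: 4.
Distance 2: 6, 7.
Distance 3: 2.
Distance 4: 1, 3.
Distance 5: 0, 5, 8 — contains 8.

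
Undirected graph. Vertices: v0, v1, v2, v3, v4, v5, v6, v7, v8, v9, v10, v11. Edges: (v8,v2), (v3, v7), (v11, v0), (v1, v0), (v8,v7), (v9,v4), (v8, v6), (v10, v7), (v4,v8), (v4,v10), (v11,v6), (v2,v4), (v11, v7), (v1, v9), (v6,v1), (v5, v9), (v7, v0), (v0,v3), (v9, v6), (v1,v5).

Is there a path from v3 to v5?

Explore from v3.
Distance 1: reach v0, v7.
Distance 2: reach v1, v8, v10, v11.
Distance 3: reach v2, v4, v5, v6, v9.
Found v5.

Yes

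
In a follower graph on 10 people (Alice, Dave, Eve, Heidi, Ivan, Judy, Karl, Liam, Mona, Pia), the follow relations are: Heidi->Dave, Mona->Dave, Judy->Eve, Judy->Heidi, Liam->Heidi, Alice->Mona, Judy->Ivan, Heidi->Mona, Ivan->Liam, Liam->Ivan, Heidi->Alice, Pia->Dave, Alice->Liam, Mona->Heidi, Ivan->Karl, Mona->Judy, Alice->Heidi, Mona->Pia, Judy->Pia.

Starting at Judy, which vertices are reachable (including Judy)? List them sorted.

Start at Judy.
Its neighbours: Eve, Heidi, Ivan, Pia.
Then their neighbours: Alice, Dave, Karl, Liam, Mona.
Every vertex is now reached.

Alice, Dave, Eve, Heidi, Ivan, Judy, Karl, Liam, Mona, Pia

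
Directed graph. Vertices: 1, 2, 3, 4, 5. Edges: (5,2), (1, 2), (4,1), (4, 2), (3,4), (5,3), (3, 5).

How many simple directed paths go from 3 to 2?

3→4→1→2
3→4→2
3→5→2

3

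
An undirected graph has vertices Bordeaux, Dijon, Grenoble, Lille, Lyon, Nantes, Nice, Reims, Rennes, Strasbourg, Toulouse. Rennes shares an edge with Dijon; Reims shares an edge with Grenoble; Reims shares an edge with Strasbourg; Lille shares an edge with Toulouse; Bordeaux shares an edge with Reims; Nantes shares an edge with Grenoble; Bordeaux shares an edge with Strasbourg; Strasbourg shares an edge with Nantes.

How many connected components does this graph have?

From Bordeaux: component {Bordeaux, Grenoble, Nantes, Reims, Strasbourg}.
From Dijon: component {Dijon, Rennes}.
From Lille: component {Lille, Toulouse}.
From Lyon: component {Lyon}.
From Nice: component {Nice}.
That's 5 components.

5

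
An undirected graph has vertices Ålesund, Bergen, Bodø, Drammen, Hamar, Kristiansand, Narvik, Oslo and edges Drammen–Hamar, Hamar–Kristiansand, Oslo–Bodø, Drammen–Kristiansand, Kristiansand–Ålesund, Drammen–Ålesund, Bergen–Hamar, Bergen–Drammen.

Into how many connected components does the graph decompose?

3

From Ålesund: component {Ålesund, Bergen, Drammen, Hamar, Kristiansand}.
From Bodø: component {Bodø, Oslo}.
From Narvik: component {Narvik}.
That's 3 components.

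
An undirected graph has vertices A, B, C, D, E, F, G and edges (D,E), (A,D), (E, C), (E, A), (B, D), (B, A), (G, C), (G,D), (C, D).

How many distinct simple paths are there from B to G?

B–A–D–C–G
B–A–D–E–C–G
B–A–D–G
B–A–E–C–D–G
B–A–E–C–G
B–A–E–D–C–G
B–A–E–D–G
B–D–A–E–C–G
B–D–C–G
B–D–E–C–G
B–D–G

11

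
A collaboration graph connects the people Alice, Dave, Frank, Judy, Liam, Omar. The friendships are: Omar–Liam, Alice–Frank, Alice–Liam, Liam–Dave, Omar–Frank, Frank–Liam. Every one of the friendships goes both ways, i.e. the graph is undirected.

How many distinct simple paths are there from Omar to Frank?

3

Omar–Frank
Omar–Liam–Alice–Frank
Omar–Liam–Frank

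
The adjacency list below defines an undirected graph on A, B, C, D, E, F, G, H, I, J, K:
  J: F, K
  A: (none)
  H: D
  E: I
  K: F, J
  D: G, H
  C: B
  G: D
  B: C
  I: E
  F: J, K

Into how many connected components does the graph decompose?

5

From A: component {A}.
From B: component {B, C}.
From D: component {D, G, H}.
From E: component {E, I}.
From F: component {F, J, K}.
That's 5 components.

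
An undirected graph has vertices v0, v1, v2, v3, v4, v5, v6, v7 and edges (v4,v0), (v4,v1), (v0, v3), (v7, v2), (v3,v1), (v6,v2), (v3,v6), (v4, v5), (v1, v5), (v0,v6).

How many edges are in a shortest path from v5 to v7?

5

Distance 0: v5.
Distance 1: v1, v4.
Distance 2: v0, v3.
Distance 3: v6.
Distance 4: v2.
Distance 5: v7 — contains v7.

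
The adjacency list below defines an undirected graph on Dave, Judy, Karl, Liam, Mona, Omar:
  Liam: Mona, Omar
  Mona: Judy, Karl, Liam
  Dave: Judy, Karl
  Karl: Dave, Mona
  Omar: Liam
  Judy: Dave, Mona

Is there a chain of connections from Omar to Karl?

Yes

Explore from Omar.
Distance 1: reach Liam.
Distance 2: reach Mona.
Distance 3: reach Judy, Karl.
Found Karl.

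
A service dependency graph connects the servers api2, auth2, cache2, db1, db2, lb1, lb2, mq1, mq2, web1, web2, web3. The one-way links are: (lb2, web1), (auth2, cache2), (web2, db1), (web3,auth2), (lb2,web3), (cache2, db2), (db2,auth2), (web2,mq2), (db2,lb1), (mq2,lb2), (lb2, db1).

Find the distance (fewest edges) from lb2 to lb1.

5

Distance 0: lb2.
Distance 1: db1, web1, web3.
Distance 2: auth2.
Distance 3: cache2.
Distance 4: db2.
Distance 5: lb1 — contains lb1.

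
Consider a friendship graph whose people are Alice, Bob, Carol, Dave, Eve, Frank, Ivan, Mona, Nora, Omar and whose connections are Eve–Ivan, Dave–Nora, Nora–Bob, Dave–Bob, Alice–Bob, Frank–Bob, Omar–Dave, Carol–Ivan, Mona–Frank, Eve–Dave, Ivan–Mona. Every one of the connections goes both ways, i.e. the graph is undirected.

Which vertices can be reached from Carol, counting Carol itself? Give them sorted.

Start at Carol.
Its neighbours: Ivan.
Then their neighbours: Eve, Mona.
Then next layer: Dave, Frank.
Then next layer: Bob, Nora, Omar.
Then next layer: Alice.
Every vertex is now reached.

Alice, Bob, Carol, Dave, Eve, Frank, Ivan, Mona, Nora, Omar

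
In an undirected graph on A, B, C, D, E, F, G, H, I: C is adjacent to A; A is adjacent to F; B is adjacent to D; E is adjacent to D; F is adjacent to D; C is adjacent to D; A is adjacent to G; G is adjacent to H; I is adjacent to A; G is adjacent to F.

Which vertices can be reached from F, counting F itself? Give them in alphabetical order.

Start at F.
Its neighbours: A, D, G.
Then their neighbours: B, C, E, H, I.
Every vertex is now reached.

A, B, C, D, E, F, G, H, I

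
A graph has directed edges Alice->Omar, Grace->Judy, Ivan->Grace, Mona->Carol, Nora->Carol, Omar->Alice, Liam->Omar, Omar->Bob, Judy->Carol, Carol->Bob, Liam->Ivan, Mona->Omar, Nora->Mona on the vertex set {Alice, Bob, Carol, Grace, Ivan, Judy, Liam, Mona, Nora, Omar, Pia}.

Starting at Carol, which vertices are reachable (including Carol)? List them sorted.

Start at Carol.
Its neighbours: Bob.
Nothing further is reachable.

Bob, Carol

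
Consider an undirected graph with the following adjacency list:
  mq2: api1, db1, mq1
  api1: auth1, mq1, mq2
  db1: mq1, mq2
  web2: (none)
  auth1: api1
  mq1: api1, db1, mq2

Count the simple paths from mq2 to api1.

3

mq2–api1
mq2–db1–mq1–api1
mq2–mq1–api1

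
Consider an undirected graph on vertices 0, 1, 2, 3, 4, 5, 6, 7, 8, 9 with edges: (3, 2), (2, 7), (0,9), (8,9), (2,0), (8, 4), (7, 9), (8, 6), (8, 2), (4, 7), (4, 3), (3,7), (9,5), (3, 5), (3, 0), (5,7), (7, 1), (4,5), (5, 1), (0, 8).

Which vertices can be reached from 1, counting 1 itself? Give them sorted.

Start at 1.
Its neighbours: 5, 7.
Then their neighbours: 2, 3, 4, 9.
Then next layer: 0, 8.
Then next layer: 6.
Every vertex is now reached.

0, 1, 2, 3, 4, 5, 6, 7, 8, 9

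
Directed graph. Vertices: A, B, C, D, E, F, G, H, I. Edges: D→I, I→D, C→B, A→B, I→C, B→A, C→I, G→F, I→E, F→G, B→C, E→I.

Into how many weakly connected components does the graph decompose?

From A: component {A, B, C, D, E, I}.
From F: component {F, G}.
From H: component {H}.
That's 3 components.

3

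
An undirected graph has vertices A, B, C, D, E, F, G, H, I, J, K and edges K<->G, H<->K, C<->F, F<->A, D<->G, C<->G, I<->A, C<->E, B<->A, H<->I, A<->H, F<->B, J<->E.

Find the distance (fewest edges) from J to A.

4

Distance 0: J.
Distance 1: E.
Distance 2: C.
Distance 3: F, G.
Distance 4: A, B, D, K — contains A.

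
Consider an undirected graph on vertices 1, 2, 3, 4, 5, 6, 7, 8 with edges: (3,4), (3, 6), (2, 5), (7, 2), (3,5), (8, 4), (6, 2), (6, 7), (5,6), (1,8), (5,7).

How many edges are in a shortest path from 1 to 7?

5

Distance 0: 1.
Distance 1: 8.
Distance 2: 4.
Distance 3: 3.
Distance 4: 5, 6.
Distance 5: 2, 7 — contains 7.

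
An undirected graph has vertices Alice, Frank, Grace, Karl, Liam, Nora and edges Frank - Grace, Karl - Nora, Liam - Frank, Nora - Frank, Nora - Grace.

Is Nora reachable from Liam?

Yes

Explore from Liam.
Distance 1: reach Frank.
Distance 2: reach Grace, Nora.
Found Nora.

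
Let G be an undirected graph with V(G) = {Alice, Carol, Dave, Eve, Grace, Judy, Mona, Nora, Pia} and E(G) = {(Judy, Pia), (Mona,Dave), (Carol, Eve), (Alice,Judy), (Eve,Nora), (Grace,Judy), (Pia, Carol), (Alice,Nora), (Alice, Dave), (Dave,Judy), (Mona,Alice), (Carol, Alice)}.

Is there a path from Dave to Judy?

Explore from Dave.
Distance 1: reach Alice, Judy, Mona.
Found Judy.

Yes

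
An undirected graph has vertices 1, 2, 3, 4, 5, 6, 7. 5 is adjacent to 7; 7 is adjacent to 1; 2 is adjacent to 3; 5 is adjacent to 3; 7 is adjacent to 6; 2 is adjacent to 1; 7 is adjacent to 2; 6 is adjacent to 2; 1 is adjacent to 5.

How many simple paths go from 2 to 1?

7

2–1
2–3–5–1
2–3–5–7–1
2–6–7–1
2–6–7–5–1
2–7–1
2–7–5–1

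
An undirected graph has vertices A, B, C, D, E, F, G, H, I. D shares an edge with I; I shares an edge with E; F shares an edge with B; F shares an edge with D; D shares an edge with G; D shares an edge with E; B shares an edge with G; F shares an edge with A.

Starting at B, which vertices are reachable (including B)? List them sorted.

A, B, D, E, F, G, I

Start at B.
Its neighbours: F, G.
Then their neighbours: A, D.
Then next layer: E, I.
Nothing further is reachable.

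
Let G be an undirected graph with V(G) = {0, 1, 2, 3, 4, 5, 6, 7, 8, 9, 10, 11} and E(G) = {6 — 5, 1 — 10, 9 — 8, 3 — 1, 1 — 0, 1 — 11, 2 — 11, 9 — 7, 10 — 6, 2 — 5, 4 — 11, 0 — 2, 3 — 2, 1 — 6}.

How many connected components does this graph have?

2

From 0: component {0, 1, 2, 3, 4, 5, 6, 10, 11}.
From 7: component {7, 8, 9}.
That's 2 components.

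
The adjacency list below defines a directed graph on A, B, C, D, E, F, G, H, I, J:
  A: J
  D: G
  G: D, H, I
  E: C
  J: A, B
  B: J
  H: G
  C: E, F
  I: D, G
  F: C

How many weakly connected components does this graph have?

3

From A: component {A, B, J}.
From C: component {C, E, F}.
From D: component {D, G, H, I}.
That's 3 components.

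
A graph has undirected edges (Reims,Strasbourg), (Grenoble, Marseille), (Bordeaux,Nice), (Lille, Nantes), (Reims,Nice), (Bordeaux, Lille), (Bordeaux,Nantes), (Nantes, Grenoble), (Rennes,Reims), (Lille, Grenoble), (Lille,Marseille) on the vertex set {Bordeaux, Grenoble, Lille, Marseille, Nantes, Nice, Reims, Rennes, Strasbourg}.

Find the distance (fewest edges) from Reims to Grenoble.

Distance 0: Reims.
Distance 1: Nice, Rennes, Strasbourg.
Distance 2: Bordeaux.
Distance 3: Lille, Nantes.
Distance 4: Grenoble, Marseille — contains Grenoble.

4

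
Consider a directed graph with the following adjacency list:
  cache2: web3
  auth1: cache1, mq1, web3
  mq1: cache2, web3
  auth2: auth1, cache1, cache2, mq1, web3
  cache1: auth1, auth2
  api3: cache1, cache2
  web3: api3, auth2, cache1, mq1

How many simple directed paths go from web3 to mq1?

10

web3→api3→cache1→auth1→mq1
web3→api3→cache1→auth2→auth1→mq1
web3→api3→cache1→auth2→mq1
web3→auth2→auth1→mq1
web3→auth2→cache1→auth1→mq1
web3→auth2→mq1
web3→cache1→auth1→mq1
web3→cache1→auth2→auth1→mq1
web3→cache1→auth2→mq1
web3→mq1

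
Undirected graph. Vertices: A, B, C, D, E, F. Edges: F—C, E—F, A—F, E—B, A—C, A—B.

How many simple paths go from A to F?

3

A–B–E–F
A–C–F
A–F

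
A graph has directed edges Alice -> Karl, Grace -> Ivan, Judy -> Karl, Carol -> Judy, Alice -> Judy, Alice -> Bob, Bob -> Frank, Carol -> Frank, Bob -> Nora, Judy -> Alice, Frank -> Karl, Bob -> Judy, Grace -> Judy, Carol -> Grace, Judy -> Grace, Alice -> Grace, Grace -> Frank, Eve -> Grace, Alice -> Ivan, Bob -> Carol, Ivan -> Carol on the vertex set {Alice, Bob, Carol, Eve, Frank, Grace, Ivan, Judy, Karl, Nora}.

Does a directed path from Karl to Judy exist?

Karl has no outgoing edges, so nothing is reachable from it.

No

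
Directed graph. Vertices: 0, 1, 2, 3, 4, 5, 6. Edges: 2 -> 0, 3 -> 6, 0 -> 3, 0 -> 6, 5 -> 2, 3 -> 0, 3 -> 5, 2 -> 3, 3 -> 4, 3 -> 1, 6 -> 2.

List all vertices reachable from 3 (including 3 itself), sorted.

Start at 3.
Its neighbours: 0, 1, 4, 5, 6.
Then their neighbours: 2.
Every vertex is now reached.

0, 1, 2, 3, 4, 5, 6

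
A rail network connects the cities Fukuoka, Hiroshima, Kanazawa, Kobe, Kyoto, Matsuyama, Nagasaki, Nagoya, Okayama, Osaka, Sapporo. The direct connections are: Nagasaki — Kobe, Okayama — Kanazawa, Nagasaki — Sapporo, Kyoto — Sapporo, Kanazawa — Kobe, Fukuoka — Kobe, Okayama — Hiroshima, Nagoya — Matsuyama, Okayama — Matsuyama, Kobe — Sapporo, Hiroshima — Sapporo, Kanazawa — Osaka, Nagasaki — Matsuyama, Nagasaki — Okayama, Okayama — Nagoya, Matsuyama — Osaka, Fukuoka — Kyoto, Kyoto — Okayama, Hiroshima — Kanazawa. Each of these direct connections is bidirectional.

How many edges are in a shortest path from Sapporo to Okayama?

Distance 0: Sapporo.
Distance 1: Hiroshima, Kobe, Kyoto, Nagasaki.
Distance 2: Fukuoka, Kanazawa, Matsuyama, Okayama — contains Okayama.

2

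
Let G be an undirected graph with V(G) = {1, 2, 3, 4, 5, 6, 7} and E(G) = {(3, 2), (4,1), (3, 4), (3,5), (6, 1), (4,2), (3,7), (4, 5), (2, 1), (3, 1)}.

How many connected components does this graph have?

1

From 1: component {1, 2, 3, 4, 5, 6, 7}.
That's 1 component.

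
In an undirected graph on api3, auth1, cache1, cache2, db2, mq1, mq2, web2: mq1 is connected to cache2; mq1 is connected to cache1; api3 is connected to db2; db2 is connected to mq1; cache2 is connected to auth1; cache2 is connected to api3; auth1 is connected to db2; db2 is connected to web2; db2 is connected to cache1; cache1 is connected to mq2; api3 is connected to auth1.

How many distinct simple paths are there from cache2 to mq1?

cache2–api3–auth1–db2–cache1–mq1
cache2–api3–auth1–db2–mq1
cache2–api3–db2–cache1–mq1
cache2–api3–db2–mq1
cache2–auth1–api3–db2–cache1–mq1
cache2–auth1–api3–db2–mq1
cache2–auth1–db2–cache1–mq1
cache2–auth1–db2–mq1
cache2–mq1

9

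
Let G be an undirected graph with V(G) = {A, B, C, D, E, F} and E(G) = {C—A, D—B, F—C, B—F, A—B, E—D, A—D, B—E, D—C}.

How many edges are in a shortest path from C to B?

2

Distance 0: C.
Distance 1: A, D, F.
Distance 2: B, E — contains B.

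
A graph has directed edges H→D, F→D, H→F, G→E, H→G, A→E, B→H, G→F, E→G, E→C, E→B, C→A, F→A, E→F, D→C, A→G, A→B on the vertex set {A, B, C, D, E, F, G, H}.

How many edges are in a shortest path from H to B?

Distance 0: H.
Distance 1: D, F, G.
Distance 2: A, C, E.
Distance 3: B — contains B.

3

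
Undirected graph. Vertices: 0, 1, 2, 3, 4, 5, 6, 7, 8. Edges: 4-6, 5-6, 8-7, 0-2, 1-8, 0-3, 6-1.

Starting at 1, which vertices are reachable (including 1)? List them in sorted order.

1, 4, 5, 6, 7, 8

Start at 1.
Its neighbours: 6, 8.
Then their neighbours: 4, 5, 7.
Nothing further is reachable.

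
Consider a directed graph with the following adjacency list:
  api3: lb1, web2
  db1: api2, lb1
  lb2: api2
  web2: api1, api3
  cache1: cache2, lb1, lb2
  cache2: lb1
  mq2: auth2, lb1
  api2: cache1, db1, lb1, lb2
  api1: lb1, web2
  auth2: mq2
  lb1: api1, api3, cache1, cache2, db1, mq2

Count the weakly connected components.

1

From api1: component {api1, api2, api3, auth2, cache1, cache2, db1, lb1, lb2, mq2, web2}.
That's 1 component.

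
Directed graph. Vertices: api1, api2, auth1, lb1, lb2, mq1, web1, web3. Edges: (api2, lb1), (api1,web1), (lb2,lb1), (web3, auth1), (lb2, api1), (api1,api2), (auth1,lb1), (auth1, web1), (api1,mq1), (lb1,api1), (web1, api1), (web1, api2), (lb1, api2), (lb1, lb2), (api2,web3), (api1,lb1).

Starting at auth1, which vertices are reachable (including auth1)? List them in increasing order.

api1, api2, auth1, lb1, lb2, mq1, web1, web3

Start at auth1.
Its neighbours: lb1, web1.
Then their neighbours: api1, api2, lb2.
Then next layer: mq1, web3.
Every vertex is now reached.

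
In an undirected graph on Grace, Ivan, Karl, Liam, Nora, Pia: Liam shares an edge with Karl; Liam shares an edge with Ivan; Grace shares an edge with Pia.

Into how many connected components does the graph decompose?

3

From Grace: component {Grace, Pia}.
From Ivan: component {Ivan, Karl, Liam}.
From Nora: component {Nora}.
That's 3 components.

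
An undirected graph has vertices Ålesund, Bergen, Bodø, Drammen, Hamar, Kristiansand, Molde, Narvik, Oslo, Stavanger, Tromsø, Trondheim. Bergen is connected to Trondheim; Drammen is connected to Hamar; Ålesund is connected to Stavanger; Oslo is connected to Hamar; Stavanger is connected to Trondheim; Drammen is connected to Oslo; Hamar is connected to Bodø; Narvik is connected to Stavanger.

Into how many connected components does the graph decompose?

5

From Ålesund: component {Ålesund, Bergen, Narvik, Stavanger, Trondheim}.
From Bodø: component {Bodø, Drammen, Hamar, Oslo}.
From Kristiansand: component {Kristiansand}.
From Molde: component {Molde}.
From Tromsø: component {Tromsø}.
That's 5 components.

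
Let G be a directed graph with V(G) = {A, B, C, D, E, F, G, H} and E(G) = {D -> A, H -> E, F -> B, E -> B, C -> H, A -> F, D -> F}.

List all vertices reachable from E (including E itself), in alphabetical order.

Start at E.
Its neighbours: B.
Nothing further is reachable.

B, E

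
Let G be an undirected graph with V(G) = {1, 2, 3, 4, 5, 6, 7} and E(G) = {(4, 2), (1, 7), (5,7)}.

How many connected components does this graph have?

4

From 1: component {1, 5, 7}.
From 2: component {2, 4}.
From 3: component {3}.
From 6: component {6}.
That's 4 components.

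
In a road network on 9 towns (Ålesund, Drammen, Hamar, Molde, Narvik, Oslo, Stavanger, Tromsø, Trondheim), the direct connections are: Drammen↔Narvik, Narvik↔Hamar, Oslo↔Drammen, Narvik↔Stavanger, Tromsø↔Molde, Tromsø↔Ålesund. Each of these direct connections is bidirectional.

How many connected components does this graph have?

From Ålesund: component {Ålesund, Molde, Tromsø}.
From Drammen: component {Drammen, Hamar, Narvik, Oslo, Stavanger}.
From Trondheim: component {Trondheim}.
That's 3 components.

3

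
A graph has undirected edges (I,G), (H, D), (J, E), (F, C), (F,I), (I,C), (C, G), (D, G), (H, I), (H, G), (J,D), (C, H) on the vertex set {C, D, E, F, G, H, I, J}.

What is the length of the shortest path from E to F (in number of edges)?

Distance 0: E.
Distance 1: J.
Distance 2: D.
Distance 3: G, H.
Distance 4: C, I.
Distance 5: F — contains F.

5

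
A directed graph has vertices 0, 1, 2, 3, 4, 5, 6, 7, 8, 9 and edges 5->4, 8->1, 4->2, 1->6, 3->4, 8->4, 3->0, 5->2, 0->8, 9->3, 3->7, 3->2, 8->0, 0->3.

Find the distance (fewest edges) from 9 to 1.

4

Distance 0: 9.
Distance 1: 3.
Distance 2: 0, 2, 4, 7.
Distance 3: 8.
Distance 4: 1 — contains 1.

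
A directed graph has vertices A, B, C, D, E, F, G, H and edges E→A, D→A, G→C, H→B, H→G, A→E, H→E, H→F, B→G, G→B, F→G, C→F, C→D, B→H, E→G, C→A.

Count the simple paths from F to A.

F→G→B→H→E→A
F→G→C→A
F→G→C→D→A

3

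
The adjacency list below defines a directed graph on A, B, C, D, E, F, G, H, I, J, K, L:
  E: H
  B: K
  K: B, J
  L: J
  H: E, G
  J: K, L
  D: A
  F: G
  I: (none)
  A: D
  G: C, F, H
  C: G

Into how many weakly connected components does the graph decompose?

4

From A: component {A, D}.
From B: component {B, J, K, L}.
From C: component {C, E, F, G, H}.
From I: component {I}.
That's 4 components.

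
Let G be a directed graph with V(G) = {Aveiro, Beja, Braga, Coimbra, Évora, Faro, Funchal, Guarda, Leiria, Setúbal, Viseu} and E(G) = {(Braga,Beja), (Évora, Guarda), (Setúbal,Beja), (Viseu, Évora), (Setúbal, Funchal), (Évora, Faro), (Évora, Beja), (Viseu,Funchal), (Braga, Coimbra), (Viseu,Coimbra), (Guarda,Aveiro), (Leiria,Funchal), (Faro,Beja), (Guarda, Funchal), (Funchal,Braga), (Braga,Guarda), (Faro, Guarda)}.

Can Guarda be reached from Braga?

Explore from Braga.
Distance 1: reach Beja, Coimbra, Guarda.
Found Guarda.

Yes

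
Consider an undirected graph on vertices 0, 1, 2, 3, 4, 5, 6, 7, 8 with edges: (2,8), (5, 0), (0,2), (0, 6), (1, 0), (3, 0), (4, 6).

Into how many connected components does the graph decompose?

From 0: component {0, 1, 2, 3, 4, 5, 6, 8}.
From 7: component {7}.
That's 2 components.

2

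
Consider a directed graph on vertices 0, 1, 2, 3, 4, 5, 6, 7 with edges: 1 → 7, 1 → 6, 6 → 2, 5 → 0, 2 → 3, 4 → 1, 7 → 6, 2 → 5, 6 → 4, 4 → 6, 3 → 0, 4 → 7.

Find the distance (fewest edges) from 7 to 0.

Distance 0: 7.
Distance 1: 6.
Distance 2: 2, 4.
Distance 3: 1, 3, 5.
Distance 4: 0 — contains 0.

4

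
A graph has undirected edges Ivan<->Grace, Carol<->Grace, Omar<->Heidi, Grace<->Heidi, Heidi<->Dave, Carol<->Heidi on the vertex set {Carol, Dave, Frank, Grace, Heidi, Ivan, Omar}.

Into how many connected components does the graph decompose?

2

From Carol: component {Carol, Dave, Grace, Heidi, Ivan, Omar}.
From Frank: component {Frank}.
That's 2 components.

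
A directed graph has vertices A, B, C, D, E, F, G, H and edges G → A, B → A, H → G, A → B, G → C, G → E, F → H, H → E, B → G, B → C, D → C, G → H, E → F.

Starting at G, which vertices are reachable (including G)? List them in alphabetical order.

Start at G.
Its neighbours: A, C, E, H.
Then their neighbours: B, F.
Nothing further is reachable.

A, B, C, E, F, G, H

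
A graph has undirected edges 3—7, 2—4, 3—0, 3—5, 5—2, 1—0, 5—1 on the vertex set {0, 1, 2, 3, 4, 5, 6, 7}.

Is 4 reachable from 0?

Explore from 0.
Distance 1: reach 1, 3.
Distance 2: reach 5, 7.
Distance 3: reach 2.
Distance 4: reach 4.
Found 4.

Yes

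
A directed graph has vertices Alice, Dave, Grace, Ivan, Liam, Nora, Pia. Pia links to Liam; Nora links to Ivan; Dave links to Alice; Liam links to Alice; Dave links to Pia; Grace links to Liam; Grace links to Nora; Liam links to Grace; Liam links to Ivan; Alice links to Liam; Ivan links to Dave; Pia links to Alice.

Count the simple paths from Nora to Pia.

Nora→Ivan→Dave→Pia

1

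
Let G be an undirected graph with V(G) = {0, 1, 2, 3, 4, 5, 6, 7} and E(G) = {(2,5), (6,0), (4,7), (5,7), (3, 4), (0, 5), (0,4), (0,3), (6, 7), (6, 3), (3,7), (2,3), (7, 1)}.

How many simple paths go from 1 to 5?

1–7–3–0–5
1–7–3–2–5
1–7–3–4–0–5
1–7–3–6–0–5
1–7–4–0–3–2–5
1–7–4–0–5
1–7–4–0–6–3–2–5
1–7–4–3–0–5
... and 9 more.

17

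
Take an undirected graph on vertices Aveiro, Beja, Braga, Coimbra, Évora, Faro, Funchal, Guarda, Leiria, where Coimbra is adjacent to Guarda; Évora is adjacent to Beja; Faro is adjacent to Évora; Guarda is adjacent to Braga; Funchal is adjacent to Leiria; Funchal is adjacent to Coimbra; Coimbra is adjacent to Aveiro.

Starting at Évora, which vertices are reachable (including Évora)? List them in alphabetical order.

Beja, Évora, Faro

Start at Évora.
Its neighbours: Beja, Faro.
Nothing further is reachable.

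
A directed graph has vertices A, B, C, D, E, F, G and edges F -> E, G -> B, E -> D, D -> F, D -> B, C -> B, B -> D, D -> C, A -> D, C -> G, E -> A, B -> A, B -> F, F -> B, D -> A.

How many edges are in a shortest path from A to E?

3

Distance 0: A.
Distance 1: D.
Distance 2: B, C, F.
Distance 3: E, G — contains E.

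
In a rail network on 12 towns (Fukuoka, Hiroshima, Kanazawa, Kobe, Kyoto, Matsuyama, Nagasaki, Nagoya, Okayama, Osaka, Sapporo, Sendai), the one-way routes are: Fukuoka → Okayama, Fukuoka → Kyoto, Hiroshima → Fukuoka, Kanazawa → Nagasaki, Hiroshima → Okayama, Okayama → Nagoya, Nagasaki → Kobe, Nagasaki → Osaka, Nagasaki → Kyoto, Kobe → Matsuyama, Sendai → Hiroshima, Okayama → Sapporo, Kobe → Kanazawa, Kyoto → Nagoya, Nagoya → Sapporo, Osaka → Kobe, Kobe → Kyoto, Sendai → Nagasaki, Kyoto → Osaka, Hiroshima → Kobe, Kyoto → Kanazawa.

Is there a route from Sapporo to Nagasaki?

No

Sapporo has no outgoing edges, so nothing is reachable from it.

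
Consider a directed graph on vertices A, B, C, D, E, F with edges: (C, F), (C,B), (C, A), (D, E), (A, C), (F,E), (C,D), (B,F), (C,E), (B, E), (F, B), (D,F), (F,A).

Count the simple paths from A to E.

8

A→C→B→E
A→C→B→F→E
A→C→D→E
A→C→D→F→B→E
A→C→D→F→E
A→C→E
A→C→F→B→E
A→C→F→E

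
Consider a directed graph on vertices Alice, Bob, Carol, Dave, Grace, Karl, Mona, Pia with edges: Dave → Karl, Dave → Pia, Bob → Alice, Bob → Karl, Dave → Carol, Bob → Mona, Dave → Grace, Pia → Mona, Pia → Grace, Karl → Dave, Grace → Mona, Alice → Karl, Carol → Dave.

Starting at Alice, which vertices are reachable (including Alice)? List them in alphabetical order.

Start at Alice.
Its neighbours: Karl.
Then their neighbours: Dave.
Then next layer: Carol, Grace, Pia.
Then next layer: Mona.
Nothing further is reachable.

Alice, Carol, Dave, Grace, Karl, Mona, Pia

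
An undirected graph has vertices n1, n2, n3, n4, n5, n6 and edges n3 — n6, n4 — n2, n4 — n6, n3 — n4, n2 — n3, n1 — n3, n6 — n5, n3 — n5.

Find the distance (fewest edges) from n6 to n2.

2

Distance 0: n6.
Distance 1: n3, n4, n5.
Distance 2: n1, n2 — contains n2.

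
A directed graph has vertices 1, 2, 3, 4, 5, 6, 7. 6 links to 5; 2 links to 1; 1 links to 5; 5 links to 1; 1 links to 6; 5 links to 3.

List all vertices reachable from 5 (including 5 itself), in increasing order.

1, 3, 5, 6

Start at 5.
Its neighbours: 1, 3.
Then their neighbours: 6.
Nothing further is reachable.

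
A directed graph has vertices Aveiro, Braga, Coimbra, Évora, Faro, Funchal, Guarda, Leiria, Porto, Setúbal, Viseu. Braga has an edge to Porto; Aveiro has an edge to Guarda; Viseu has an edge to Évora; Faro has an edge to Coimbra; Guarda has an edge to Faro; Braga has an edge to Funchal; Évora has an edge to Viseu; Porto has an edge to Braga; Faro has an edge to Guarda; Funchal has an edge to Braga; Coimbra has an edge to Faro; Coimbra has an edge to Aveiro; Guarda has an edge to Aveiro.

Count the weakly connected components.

5

From Aveiro: component {Aveiro, Coimbra, Faro, Guarda}.
From Braga: component {Braga, Funchal, Porto}.
From Évora: component {Évora, Viseu}.
From Leiria: component {Leiria}.
From Setúbal: component {Setúbal}.
That's 5 components.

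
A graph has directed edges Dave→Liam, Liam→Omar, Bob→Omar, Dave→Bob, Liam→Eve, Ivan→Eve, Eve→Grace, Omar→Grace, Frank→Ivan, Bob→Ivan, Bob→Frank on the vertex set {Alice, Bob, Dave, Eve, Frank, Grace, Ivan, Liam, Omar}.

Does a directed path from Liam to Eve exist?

Yes

Explore from Liam.
Distance 1: reach Eve, Omar.
Found Eve.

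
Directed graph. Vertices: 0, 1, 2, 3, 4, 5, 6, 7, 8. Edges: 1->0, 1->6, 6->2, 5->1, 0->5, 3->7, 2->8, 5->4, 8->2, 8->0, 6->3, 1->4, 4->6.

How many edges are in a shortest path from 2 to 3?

Distance 0: 2.
Distance 1: 8.
Distance 2: 0.
Distance 3: 5.
Distance 4: 1, 4.
Distance 5: 6.
Distance 6: 3 — contains 3.

6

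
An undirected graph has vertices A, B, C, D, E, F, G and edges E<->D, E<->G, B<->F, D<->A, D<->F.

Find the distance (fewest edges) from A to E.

Distance 0: A.
Distance 1: D.
Distance 2: E, F — contains E.

2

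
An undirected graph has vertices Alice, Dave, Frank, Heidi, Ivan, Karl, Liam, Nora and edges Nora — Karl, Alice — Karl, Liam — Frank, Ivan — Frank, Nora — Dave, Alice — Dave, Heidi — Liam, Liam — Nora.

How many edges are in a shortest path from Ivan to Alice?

5

Distance 0: Ivan.
Distance 1: Frank.
Distance 2: Liam.
Distance 3: Heidi, Nora.
Distance 4: Dave, Karl.
Distance 5: Alice — contains Alice.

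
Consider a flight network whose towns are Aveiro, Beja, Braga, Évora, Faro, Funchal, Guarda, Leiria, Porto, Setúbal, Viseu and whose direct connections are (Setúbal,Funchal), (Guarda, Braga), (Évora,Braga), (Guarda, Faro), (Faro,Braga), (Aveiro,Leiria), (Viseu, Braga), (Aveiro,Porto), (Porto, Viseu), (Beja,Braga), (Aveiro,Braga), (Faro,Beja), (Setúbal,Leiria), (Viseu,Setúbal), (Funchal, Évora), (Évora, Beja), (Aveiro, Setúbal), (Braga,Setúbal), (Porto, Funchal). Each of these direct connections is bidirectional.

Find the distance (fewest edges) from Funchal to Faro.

3

Distance 0: Funchal.
Distance 1: Évora, Porto, Setúbal.
Distance 2: Aveiro, Beja, Braga, Leiria, Viseu.
Distance 3: Faro, Guarda — contains Faro.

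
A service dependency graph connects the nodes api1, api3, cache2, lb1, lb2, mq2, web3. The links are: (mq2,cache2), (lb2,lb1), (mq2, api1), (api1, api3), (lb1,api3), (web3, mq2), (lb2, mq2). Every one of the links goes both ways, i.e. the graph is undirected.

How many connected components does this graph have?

From api1: component {api1, api3, cache2, lb1, lb2, mq2, web3}.
That's 1 component.

1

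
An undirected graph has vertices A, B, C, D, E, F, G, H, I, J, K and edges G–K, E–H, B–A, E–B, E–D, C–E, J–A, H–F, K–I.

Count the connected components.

From A: component {A, B, C, D, E, F, H, J}.
From G: component {G, I, K}.
That's 2 components.

2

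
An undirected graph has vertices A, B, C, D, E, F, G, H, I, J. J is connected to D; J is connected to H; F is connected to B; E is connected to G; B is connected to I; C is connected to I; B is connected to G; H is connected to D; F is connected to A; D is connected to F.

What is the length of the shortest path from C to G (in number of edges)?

Distance 0: C.
Distance 1: I.
Distance 2: B.
Distance 3: F, G — contains G.

3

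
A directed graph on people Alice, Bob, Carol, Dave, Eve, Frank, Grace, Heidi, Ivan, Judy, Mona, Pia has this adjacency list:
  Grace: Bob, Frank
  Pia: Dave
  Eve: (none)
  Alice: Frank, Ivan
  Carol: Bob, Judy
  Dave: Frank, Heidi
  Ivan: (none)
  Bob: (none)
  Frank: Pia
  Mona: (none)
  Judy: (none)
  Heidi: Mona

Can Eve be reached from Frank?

Explore from Frank.
Distance 1: reach Pia.
Distance 2: reach Dave.
Distance 3: reach Heidi.
Distance 4: reach Mona.
The search from Frank is exhausted; no directed path reaches Eve.

No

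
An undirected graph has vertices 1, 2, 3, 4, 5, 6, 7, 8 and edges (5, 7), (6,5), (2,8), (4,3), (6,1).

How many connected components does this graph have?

From 1: component {1, 5, 6, 7}.
From 2: component {2, 8}.
From 3: component {3, 4}.
That's 3 components.

3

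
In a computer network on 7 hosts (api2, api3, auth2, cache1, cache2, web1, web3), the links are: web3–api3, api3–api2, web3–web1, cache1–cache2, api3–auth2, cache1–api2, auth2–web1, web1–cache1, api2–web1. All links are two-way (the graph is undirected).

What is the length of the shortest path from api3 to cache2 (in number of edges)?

Distance 0: api3.
Distance 1: api2, auth2, web3.
Distance 2: cache1, web1.
Distance 3: cache2 — contains cache2.

3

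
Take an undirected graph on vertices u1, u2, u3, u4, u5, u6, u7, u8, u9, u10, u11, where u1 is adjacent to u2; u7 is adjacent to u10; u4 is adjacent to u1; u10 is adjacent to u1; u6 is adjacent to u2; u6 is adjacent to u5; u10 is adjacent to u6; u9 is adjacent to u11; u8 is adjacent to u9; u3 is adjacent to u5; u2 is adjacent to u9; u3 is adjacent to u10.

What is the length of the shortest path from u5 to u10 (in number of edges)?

Distance 0: u5.
Distance 1: u3, u6.
Distance 2: u2, u10 — contains u10.

2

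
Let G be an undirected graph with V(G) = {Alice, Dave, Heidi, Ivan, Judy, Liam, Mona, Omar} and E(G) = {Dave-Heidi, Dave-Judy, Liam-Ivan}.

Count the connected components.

From Alice: component {Alice}.
From Dave: component {Dave, Heidi, Judy}.
From Ivan: component {Ivan, Liam}.
From Mona: component {Mona}.
From Omar: component {Omar}.
That's 5 components.

5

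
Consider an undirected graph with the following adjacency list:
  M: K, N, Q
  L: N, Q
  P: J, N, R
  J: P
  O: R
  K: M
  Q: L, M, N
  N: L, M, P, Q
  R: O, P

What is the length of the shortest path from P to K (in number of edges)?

3

Distance 0: P.
Distance 1: J, N, R.
Distance 2: L, M, O, Q.
Distance 3: K — contains K.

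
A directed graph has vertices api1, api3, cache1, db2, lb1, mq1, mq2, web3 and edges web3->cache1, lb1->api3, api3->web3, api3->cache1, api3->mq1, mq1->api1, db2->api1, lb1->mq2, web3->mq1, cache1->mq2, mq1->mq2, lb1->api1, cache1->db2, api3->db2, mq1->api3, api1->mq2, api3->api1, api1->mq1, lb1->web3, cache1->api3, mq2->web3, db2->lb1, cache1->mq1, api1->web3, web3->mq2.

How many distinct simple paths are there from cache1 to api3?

cache1→api3
cache1→db2→api1→mq1→api3
cache1→db2→api1→mq2→web3→mq1→api3
cache1→db2→api1→web3→mq1→api3
cache1→db2→lb1→api1→mq1→api3
cache1→db2→lb1→api1→mq2→web3→mq1→api3
cache1→db2→lb1→api1→web3→mq1→api3
cache1→db2→lb1→api3
cache1→db2→lb1→mq2→web3→mq1→api3
cache1→db2→lb1→web3→mq1→api3
cache1→mq1→api3
cache1→mq2→web3→mq1→api3

12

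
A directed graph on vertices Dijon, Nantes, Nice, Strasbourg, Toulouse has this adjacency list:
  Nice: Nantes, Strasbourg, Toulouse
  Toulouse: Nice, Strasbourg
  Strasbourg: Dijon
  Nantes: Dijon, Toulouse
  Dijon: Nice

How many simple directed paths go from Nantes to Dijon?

3

Nantes→Dijon
Nantes→Toulouse→Nice→Strasbourg→Dijon
Nantes→Toulouse→Strasbourg→Dijon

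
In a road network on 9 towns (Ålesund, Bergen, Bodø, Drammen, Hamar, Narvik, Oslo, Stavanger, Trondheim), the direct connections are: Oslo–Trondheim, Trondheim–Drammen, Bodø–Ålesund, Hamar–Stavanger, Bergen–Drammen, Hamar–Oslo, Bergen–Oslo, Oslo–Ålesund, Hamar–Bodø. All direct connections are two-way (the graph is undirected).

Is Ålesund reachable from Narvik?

Narvik has no edges, so nothing is reachable from it.

No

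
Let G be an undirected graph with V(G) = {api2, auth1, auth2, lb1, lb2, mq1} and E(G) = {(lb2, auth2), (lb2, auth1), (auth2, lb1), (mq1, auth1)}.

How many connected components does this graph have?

2

From api2: component {api2}.
From auth1: component {auth1, auth2, lb1, lb2, mq1}.
That's 2 components.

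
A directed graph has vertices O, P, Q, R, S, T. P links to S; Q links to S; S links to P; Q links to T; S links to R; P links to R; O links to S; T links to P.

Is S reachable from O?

Explore from O.
Distance 1: reach S.
Found S.

Yes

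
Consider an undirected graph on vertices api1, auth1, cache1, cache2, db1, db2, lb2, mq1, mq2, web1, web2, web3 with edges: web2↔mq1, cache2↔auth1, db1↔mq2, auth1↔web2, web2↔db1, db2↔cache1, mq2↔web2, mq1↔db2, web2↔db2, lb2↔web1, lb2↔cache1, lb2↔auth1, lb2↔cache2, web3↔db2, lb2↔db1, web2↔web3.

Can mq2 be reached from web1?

Yes

Explore from web1.
Distance 1: reach lb2.
Distance 2: reach auth1, cache1, cache2, db1.
Distance 3: reach db2, mq2, web2.
Found mq2.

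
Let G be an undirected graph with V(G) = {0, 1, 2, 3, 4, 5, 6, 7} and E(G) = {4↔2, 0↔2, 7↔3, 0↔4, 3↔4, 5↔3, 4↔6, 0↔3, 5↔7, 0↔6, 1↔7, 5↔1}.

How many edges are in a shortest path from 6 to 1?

4

Distance 0: 6.
Distance 1: 0, 4.
Distance 2: 2, 3.
Distance 3: 5, 7.
Distance 4: 1 — contains 1.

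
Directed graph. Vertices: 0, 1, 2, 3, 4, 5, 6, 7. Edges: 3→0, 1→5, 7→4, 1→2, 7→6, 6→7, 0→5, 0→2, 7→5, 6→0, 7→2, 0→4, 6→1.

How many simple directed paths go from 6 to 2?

3

6→0→2
6→1→2
6→7→2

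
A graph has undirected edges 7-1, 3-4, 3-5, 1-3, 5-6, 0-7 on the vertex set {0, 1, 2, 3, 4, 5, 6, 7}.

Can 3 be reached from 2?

No

2 has no edges, so nothing is reachable from it.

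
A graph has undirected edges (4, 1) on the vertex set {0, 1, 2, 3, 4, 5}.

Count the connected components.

From 0: component {0}.
From 1: component {1, 4}.
From 2: component {2}.
From 3: component {3}.
From 5: component {5}.
That's 5 components.

5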